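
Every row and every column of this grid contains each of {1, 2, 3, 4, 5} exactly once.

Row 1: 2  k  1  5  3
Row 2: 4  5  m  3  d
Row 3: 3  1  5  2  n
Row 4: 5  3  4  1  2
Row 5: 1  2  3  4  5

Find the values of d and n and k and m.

For row 1, column 2: row 1 already has {1, 2, 3, 5}; that leaves 4.
For row 3, column 5: row 3 already has {1, 2, 3, 5}; that leaves 4.
For row 2, column 3: column 3 already has {1, 3, 4, 5}; that leaves 2.
Cell (2,5): row 2 already has {2, 3, 4, 5} → 1.

d = 1, n = 4, k = 4, m = 2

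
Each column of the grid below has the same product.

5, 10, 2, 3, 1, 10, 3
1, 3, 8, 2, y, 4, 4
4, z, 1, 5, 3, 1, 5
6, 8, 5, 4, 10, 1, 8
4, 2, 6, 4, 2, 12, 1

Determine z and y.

Columns 1 and 7 each multiply to 480, so every column has product 480.
Column 2: 10×3×8×2 = 480, so the missing entry is 480 ÷ 480 = 1.
Column 5: 1×3×10×2 = 60, so the missing entry is 480 ÷ 60 = 8.

z = 1, y = 8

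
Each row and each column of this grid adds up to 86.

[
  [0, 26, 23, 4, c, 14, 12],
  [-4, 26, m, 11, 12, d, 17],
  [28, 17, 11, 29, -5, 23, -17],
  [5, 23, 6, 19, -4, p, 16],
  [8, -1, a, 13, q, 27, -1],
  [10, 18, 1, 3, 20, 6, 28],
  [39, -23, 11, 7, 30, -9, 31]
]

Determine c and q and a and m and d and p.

c = 7, q = 26, a = 14, m = 20, d = 4, p = 21

Row 1: 0 + 26 + 23 + 4 + 14 + 12 = 79, so its missing entry is 86 − 79 = 7.
Column 5: 7 + 12 − 5 − 4 + 20 + 30 = 60, so its missing entry is 86 − 60 = 26.
Row 5: 8 − 1 + 13 + 26 + 27 − 1 = 72, so its missing entry is 86 − 72 = 14.
Column 3: 23 + 11 + 6 + 14 + 1 + 11 = 66, so its missing entry is 86 − 66 = 20.
Row 2: -4 + 26 + 20 + 11 + 12 + 17 = 82, so its missing entry is 86 − 82 = 4.
Row 4: 5 + 23 + 6 + 19 − 4 + 16 = 65, so its missing entry is 86 − 65 = 21.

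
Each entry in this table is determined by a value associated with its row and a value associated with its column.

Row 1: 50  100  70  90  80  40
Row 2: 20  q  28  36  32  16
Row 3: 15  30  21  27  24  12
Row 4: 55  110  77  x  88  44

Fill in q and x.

Each row is a constant multiple of every other row — this is a multiplication table with the headers hidden.
Row 2 is 32/80 = 2/5 times row 1, so its entry in column 2 is 100 × 2/5 = 40.
Row 4 is 88/80 = 11/10 times row 1, so its entry in column 4 is 90 × 11/10 = 99.

q = 40, x = 99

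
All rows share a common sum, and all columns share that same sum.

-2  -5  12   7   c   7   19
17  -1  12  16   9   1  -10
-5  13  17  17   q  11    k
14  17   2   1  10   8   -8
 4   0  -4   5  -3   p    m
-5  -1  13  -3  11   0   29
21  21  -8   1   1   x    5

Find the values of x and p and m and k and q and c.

x = 3, p = 14, m = 28, k = -19, q = 10, c = 6

Rows 2 and 4 both sum to 44, so that's the common total.
Row 1: -2 − 5 + 12 + 7 + 7 + 19 = 38, so its missing entry is 44 − 38 = 6.
Column 5: 6 + 9 + 10 − 3 + 11 + 1 = 34, so its missing entry is 44 − 34 = 10.
Row 7: 21 + 21 − 8 + 1 + 1 + 5 = 41, so its missing entry is 44 − 41 = 3.
Column 6: 7 + 1 + 11 + 8 + 0 + 3 = 30, so its missing entry is 44 − 30 = 14.
Row 5: 4 + 0 − 4 + 5 − 3 + 14 = 16, so its missing entry is 44 − 16 = 28.
Row 3: -5 + 13 + 17 + 17 + 10 + 11 = 63, so its missing entry is 44 − 63 = -19.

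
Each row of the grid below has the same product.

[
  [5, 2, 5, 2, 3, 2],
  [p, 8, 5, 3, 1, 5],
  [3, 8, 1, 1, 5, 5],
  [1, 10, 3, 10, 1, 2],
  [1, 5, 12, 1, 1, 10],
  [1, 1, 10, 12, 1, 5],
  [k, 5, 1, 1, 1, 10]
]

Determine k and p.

k = 12, p = 1

Rows 1 and 4 each multiply to 600, so every row has product 600.
Row 7: 5×1×1×1×10 = 50, so the missing entry is 600 ÷ 50 = 12.
Row 2: 8×5×3×1×5 = 600, so the missing entry is 600 ÷ 600 = 1.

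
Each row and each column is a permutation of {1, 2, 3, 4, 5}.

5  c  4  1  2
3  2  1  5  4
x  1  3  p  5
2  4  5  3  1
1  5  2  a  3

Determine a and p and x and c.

For row 1, column 2: row 1 already has {1, 2, 4, 5}; that leaves 3.
At (row 3, col 1): column 1 already has {1, 2, 3, 5}, so the value is 4.
At (row 3, col 4): row 3 already has {1, 3, 4, 5}, so the value is 2.
At (row 5, col 4): row 5 already has {1, 2, 3, 5}, so the value is 4.

a = 4, p = 2, x = 4, c = 3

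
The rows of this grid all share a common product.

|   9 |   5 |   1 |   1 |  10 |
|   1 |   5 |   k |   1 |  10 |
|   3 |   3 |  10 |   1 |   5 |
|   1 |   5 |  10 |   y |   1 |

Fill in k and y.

Rows 1 and 3 each multiply to 450, so every row has product 450.
Row 2: 1×5×1×10 = 50, so the missing entry is 450 ÷ 50 = 9.
Row 4: 1×5×10×1 = 50, so the missing entry is 450 ÷ 50 = 9.

k = 9, y = 9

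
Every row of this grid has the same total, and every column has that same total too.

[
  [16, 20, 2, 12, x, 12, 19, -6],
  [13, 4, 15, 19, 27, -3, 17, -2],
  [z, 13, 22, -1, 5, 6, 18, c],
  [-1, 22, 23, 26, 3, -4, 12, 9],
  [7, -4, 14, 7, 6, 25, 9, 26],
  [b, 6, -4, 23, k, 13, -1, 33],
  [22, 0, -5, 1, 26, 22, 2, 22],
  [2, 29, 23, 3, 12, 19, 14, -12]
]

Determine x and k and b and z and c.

x = 15, k = -4, b = 24, z = 7, c = 20

Rows 2 and 4 both sum to 90, so that's the common total.
Row 1 has 16 + 20 + 2 + 12 + 12 + 19 − 6 = 75; the blank must be 90 − 75 = 15.
Column 8 has -6 − 2 + 9 + 26 + 33 + 22 − 12 = 70; the blank must be 90 − 70 = 20.
Column 5 has 15 + 27 + 5 + 3 + 6 + 26 + 12 = 94; the blank must be 90 − 94 = -4.
Row 3 has 13 + 22 − 1 + 5 + 6 + 18 + 20 = 83; the blank must be 90 − 83 = 7.
Row 6 has 6 − 4 + 23 − 4 + 13 − 1 + 33 = 66; the blank must be 90 − 66 = 24.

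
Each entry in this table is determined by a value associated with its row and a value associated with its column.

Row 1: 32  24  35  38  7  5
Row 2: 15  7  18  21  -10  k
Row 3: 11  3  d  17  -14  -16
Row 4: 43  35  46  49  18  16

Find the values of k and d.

The difference between any two rows is the same in every column — this is an addition table with the headers hidden.
Row 2 minus row 1 is 21 − 38 = -17, so its entry in column 6 is 5 + (-17) = -12.
Row 3 minus row 1 is 17 − 38 = -21, so its entry in column 3 is 35 + (-21) = 14.

k = -12, d = 14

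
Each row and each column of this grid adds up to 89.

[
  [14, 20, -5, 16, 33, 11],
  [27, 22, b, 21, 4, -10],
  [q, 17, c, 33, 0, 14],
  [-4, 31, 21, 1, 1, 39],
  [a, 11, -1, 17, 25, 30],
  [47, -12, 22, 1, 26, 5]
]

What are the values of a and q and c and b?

Row 2: 27 + 22 + 21 + 4 − 10 = 64, so its missing entry is 89 − 64 = 25.
Row 5: 11 − 1 + 17 + 25 + 30 = 82, so its missing entry is 89 − 82 = 7.
Column 1: 14 + 27 − 4 + 7 + 47 = 91, so its missing entry is 89 − 91 = -2.
Row 3: -2 + 17 + 33 + 0 + 14 = 62, so its missing entry is 89 − 62 = 27.

a = 7, q = -2, c = 27, b = 25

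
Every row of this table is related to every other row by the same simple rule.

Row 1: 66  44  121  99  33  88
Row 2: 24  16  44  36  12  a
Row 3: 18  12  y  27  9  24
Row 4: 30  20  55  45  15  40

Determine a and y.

Each row is a constant multiple of every other row — this is a multiplication table with the headers hidden.
Row 2 is 36/99 = 4/11 times row 1, so its entry in column 6 is 88 × 4/11 = 32.
Row 3 is 27/99 = 3/11 times row 1, so its entry in column 3 is 121 × 3/11 = 33.

a = 32, y = 33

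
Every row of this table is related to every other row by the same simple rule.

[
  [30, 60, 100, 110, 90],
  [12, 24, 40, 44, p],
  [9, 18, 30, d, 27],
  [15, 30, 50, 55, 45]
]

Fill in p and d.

Each row is a constant multiple of every other row — this is a multiplication table with the headers hidden.
Row 2 is 24/60 = 2/5 times row 1, so its entry in column 5 is 90 × 2/5 = 36.
Row 3 is 18/60 = 3/10 times row 1, so its entry in column 4 is 110 × 3/10 = 33.

p = 36, d = 33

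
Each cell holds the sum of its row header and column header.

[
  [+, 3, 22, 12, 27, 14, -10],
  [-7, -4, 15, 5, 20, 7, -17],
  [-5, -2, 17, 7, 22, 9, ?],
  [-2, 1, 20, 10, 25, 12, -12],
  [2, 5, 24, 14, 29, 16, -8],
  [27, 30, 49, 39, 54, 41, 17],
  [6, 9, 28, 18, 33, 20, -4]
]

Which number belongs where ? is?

-15

-5 + (-10) = -15.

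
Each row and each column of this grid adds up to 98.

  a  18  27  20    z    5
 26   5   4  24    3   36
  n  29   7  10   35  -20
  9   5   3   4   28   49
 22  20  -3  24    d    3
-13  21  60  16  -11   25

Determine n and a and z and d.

n = 37, a = 17, z = 11, d = 32

Row 5 has 22 + 20 − 3 + 24 + 3 = 66; the blank must be 98 − 66 = 32.
Row 3 has 29 + 7 + 10 + 35 − 20 = 61; the blank must be 98 − 61 = 37.
Column 5 has 3 + 35 + 28 + 32 − 11 = 87; the blank must be 98 − 87 = 11.
Row 1 has 18 + 27 + 20 + 11 + 5 = 81; the blank must be 98 − 81 = 17.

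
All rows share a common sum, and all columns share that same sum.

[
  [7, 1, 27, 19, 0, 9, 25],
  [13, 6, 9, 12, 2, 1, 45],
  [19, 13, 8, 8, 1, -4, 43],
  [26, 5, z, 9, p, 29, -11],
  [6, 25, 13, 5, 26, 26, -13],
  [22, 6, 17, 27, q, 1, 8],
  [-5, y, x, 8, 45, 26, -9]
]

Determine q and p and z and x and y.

Rows 1 and 2 both sum to 88, so that's the common total.
Column 2 has 1 + 6 + 13 + 5 + 25 + 6 = 56; the blank must be 88 − 56 = 32.
Row 7 has -5 + 32 + 8 + 45 + 26 − 9 = 97; the blank must be 88 − 97 = -9.
Row 6 has 22 + 6 + 17 + 27 + 1 + 8 = 81; the blank must be 88 − 81 = 7.
Column 5 has 0 + 2 + 1 + 26 + 7 + 45 = 81; the blank must be 88 − 81 = 7.
Row 4 has 26 + 5 + 9 + 7 + 29 − 11 = 65; the blank must be 88 − 65 = 23.

q = 7, p = 7, z = 23, x = -9, y = 32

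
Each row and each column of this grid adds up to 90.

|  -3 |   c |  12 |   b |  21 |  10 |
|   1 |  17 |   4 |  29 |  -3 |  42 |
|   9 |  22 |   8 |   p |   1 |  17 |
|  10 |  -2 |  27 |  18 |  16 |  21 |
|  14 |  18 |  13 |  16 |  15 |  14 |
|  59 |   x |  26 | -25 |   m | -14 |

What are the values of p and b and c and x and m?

p = 33, b = 19, c = 31, x = 4, m = 40

Column 5 has 21 − 3 + 1 + 16 + 15 = 50; the blank must be 90 − 50 = 40.
Row 6 has 59 + 26 − 25 + 40 − 14 = 86; the blank must be 90 − 86 = 4.
Column 2 has 17 + 22 − 2 + 18 + 4 = 59; the blank must be 90 − 59 = 31.
Row 1 has -3 + 31 + 12 + 21 + 10 = 71; the blank must be 90 − 71 = 19.
Row 3 has 9 + 22 + 8 + 1 + 17 = 57; the blank must be 90 − 57 = 33.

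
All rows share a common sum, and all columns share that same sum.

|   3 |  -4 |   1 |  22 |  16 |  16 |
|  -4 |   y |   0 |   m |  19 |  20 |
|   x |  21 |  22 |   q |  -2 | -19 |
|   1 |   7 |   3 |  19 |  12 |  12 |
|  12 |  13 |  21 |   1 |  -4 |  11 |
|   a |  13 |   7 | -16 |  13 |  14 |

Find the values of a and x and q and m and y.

Rows 1 and 4 both sum to 54, so that's the common total.
Column 2: -4 + 21 + 7 + 13 + 13 = 50, so its missing entry is 54 − 50 = 4.
Row 6: 13 + 7 − 16 + 13 + 14 = 31, so its missing entry is 54 − 31 = 23.
Column 1: 3 − 4 + 1 + 12 + 23 = 35, so its missing entry is 54 − 35 = 19.
Row 3: 19 + 21 + 22 − 2 − 19 = 41, so its missing entry is 54 − 41 = 13.
Row 2: -4 + 4 + 0 + 19 + 20 = 39, so its missing entry is 54 − 39 = 15.

a = 23, x = 19, q = 13, m = 15, y = 4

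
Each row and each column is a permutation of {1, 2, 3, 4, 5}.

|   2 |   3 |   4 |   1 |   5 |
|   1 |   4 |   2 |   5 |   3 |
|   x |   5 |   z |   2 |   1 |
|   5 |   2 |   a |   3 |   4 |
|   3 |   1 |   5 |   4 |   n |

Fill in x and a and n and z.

At (row 5, col 5): row 5 already has {1, 3, 4, 5}, so the value is 2.
At (row 4, col 3): row 4 already has {2, 3, 4, 5}, so the value is 1.
For row 3, column 1: column 1 already has {1, 2, 3, 5}; that leaves 4.
Cell (3,3): row 3 already has {1, 2, 4, 5} → 3.

x = 4, a = 1, n = 2, z = 3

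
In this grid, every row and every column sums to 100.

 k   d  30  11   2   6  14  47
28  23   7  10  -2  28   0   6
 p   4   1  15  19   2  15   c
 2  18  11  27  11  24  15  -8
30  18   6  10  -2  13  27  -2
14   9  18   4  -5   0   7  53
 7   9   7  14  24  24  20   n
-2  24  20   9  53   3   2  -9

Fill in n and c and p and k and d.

n = -5, c = 18, p = 26, k = -5, d = -5

Column 2 has 23 + 4 + 18 + 18 + 9 + 9 + 24 = 105; the blank must be 100 − 105 = -5.
Row 1 has -5 + 30 + 11 + 2 + 6 + 14 + 47 = 105; the blank must be 100 − 105 = -5.
Column 1 has -5 + 28 + 2 + 30 + 14 + 7 − 2 = 74; the blank must be 100 − 74 = 26.
Row 3 has 26 + 4 + 1 + 15 + 19 + 2 + 15 = 82; the blank must be 100 − 82 = 18.
Row 7 has 7 + 9 + 7 + 14 + 24 + 24 + 20 = 105; the blank must be 100 − 105 = -5.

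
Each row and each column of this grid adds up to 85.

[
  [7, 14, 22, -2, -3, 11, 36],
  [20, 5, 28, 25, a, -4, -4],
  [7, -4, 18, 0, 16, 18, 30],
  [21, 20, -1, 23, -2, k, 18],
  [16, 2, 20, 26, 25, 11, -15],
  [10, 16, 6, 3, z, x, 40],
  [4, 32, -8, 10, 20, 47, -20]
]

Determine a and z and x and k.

Row 4 has 21 + 20 − 1 + 23 − 2 + 18 = 79; the blank must be 85 − 79 = 6.
Column 6 has 11 − 4 + 18 + 6 + 11 + 47 = 89; the blank must be 85 − 89 = -4.
Row 6 has 10 + 16 + 6 + 3 − 4 + 40 = 71; the blank must be 85 − 71 = 14.
Row 2 has 20 + 5 + 28 + 25 − 4 − 4 = 70; the blank must be 85 − 70 = 15.

a = 15, z = 14, x = -4, k = 6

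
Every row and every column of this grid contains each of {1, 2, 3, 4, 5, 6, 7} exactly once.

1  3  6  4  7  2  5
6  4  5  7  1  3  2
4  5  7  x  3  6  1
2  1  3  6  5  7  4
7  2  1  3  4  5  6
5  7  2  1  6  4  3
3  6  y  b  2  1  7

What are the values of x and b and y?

x = 2, b = 5, y = 4

Cell (3,4): row 3 already has {1, 3, 4, 5, 6, 7} → 2.
At (row 7, col 3): column 3 already has {1, 2, 3, 5, 6, 7}, so the value is 4.
Cell (7,4): row 7 already has {1, 2, 3, 4, 6, 7} → 5.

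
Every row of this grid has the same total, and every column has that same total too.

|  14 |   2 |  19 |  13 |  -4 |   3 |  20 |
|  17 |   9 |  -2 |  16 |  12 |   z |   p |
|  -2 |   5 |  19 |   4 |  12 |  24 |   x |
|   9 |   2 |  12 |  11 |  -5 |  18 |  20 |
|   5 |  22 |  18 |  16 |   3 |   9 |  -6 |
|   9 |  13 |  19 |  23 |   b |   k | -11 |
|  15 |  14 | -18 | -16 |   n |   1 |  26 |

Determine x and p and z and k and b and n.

Rows 1 and 4 both sum to 67, so that's the common total.
The known cells in row 7 total 22, leaving 67 − 22 = 45 for the blank.
The known cells in column 5 total 63, leaving 67 − 63 = 4 for the blank.
The known cells in row 6 total 57, leaving 67 − 57 = 10 for the blank.
The known cells in column 6 total 65, leaving 67 − 65 = 2 for the blank.
The known cells in row 3 total 62, leaving 67 − 62 = 5 for the blank.
The known cells in row 2 total 54, leaving 67 − 54 = 13 for the blank.

x = 5, p = 13, z = 2, k = 10, b = 4, n = 45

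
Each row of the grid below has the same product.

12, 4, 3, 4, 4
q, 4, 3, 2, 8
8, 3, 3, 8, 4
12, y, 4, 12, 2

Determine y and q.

y = 2, q = 12

Rows 1 and 3 each multiply to 2304, so every row has product 2304.
Row 4: 12×4×12×2 = 1152, so the missing entry is 2304 ÷ 1152 = 2.
Row 2: 4×3×2×8 = 192, so the missing entry is 2304 ÷ 192 = 12.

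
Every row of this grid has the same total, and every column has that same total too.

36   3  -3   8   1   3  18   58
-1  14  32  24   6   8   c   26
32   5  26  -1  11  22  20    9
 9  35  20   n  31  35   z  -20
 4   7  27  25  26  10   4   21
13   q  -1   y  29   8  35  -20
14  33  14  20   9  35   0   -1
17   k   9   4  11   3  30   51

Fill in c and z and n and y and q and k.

c = 15, z = 2, n = 12, y = 32, q = 28, k = -1

Rows 1 and 3 both sum to 124, so that's the common total.
Row 8: 17 + 9 + 4 + 11 + 3 + 30 + 51 = 125, so its missing entry is 124 − 125 = -1.
Column 2: 3 + 14 + 5 + 35 + 7 + 33 − 1 = 96, so its missing entry is 124 − 96 = 28.
Row 6: 13 + 28 − 1 + 29 + 8 + 35 − 20 = 92, so its missing entry is 124 − 92 = 32.
Column 4: 8 + 24 − 1 + 25 + 32 + 20 + 4 = 112, so its missing entry is 124 − 112 = 12.
Row 4: 9 + 35 + 20 + 12 + 31 + 35 − 20 = 122, so its missing entry is 124 − 122 = 2.
Row 2: -1 + 14 + 32 + 24 + 6 + 8 + 26 = 109, so its missing entry is 124 − 109 = 15.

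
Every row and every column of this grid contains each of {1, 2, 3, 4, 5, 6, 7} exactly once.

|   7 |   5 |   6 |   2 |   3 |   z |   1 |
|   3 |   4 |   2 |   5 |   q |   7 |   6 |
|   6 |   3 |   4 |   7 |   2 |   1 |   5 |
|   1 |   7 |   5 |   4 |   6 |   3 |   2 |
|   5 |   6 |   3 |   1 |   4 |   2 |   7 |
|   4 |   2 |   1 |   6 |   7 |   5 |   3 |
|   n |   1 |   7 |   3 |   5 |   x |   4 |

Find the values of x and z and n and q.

For row 7, column 1: column 1 already has {1, 3, 4, 5, 6, 7}; that leaves 2.
Cell (7,6): row 7 already has {1, 2, 3, 4, 5, 7} → 6.
Cell (2,5): row 2 already has {2, 3, 4, 5, 6, 7} → 1.
Cell (1,6): row 1 already has {1, 2, 3, 5, 6, 7} → 4.

x = 6, z = 4, n = 2, q = 1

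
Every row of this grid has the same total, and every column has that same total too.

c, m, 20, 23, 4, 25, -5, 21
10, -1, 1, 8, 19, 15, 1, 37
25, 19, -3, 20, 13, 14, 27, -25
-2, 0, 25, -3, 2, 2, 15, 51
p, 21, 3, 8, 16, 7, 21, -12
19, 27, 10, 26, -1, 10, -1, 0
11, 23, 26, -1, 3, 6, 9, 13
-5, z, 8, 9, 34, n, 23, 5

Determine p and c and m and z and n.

p = 26, c = 6, m = -4, z = 5, n = 11

Rows 2 and 3 both sum to 90, so that's the common total.
Row 5: 21 + 3 + 8 + 16 + 7 + 21 − 12 = 64, so its missing entry is 90 − 64 = 26.
Column 1: 10 + 25 − 2 + 26 + 19 + 11 − 5 = 84, so its missing entry is 90 − 84 = 6.
Row 1: 6 + 20 + 23 + 4 + 25 − 5 + 21 = 94, so its missing entry is 90 − 94 = -4.
Column 2: -4 − 1 + 19 + 0 + 21 + 27 + 23 = 85, so its missing entry is 90 − 85 = 5.
Row 8: -5 + 5 + 8 + 9 + 34 + 23 + 5 = 79, so its missing entry is 90 − 79 = 11.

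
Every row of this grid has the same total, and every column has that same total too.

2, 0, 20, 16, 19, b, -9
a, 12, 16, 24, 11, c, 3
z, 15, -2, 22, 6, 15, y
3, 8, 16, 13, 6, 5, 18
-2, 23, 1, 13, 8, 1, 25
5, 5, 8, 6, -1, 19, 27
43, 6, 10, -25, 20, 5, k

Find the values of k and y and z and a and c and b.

Rows 4 and 5 both sum to 69, so that's the common total.
The known cells in row 1 total 48, leaving 69 − 48 = 21 for the blank.
The known cells in column 6 total 66, leaving 69 − 66 = 3 for the blank.
The known cells in row 2 total 69, leaving 69 − 69 = 0 for the blank.
The known cells in column 1 total 51, leaving 69 − 51 = 18 for the blank.
The known cells in row 3 total 74, leaving 69 − 74 = -5 for the blank.
The known cells in row 7 total 59, leaving 69 − 59 = 10 for the blank.

k = 10, y = -5, z = 18, a = 0, c = 3, b = 21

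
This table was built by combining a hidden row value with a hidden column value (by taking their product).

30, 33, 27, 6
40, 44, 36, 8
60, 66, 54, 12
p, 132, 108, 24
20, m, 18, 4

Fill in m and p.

Each row is a constant multiple of every other row — this is a multiplication table with the headers hidden.
Row 5 is 18/27 = 2/3 times row 1, so its entry in column 2 is 33 × 2/3 = 22.
Row 4 is 108/27 = 4/1 times row 1, so its entry in column 1 is 30 × 4/1 = 120.

m = 22, p = 120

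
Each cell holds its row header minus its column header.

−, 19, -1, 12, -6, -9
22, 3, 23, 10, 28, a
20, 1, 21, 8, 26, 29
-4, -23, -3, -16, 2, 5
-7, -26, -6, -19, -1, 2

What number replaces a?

22 − (-9) = 31.

31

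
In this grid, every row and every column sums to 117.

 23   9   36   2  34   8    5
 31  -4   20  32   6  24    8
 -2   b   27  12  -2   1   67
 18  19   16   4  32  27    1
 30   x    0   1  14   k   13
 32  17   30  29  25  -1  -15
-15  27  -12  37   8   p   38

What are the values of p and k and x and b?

p = 34, k = 24, x = 35, b = 14

Row 3 has -2 + 27 + 12 − 2 + 1 + 67 = 103; the blank must be 117 − 103 = 14.
Column 2 has 9 − 4 + 14 + 19 + 17 + 27 = 82; the blank must be 117 − 82 = 35.
Row 5 has 30 + 35 + 0 + 1 + 14 + 13 = 93; the blank must be 117 − 93 = 24.
Row 7 has -15 + 27 − 12 + 37 + 8 + 38 = 83; the blank must be 117 − 83 = 34.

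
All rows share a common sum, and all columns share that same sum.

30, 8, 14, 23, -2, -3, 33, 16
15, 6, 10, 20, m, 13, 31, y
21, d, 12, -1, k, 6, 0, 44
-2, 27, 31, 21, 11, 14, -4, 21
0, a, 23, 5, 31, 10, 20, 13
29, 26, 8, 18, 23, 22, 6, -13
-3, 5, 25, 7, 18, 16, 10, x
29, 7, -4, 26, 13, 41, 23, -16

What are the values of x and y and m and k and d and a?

x = 41, y = 13, m = 11, k = 14, d = 23, a = 17

Rows 1 and 4 both sum to 119, so that's the common total.
Row 7: -3 + 5 + 25 + 7 + 18 + 16 + 10 = 78, so its missing entry is 119 − 78 = 41.
Column 8: 16 + 44 + 21 + 13 − 13 + 41 − 16 = 106, so its missing entry is 119 − 106 = 13.
Row 2: 15 + 6 + 10 + 20 + 13 + 31 + 13 = 108, so its missing entry is 119 − 108 = 11.
Column 5: -2 + 11 + 11 + 31 + 23 + 18 + 13 = 105, so its missing entry is 119 − 105 = 14.
Row 3: 21 + 12 − 1 + 14 + 6 + 0 + 44 = 96, so its missing entry is 119 − 96 = 23.
Row 5: 0 + 23 + 5 + 31 + 10 + 20 + 13 = 102, so its missing entry is 119 − 102 = 17.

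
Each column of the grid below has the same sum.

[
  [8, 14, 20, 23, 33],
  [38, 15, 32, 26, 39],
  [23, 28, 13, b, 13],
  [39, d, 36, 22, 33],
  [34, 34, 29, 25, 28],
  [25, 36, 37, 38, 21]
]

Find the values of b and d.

Columns 1 and 3 both add up to 167, so every column sums to 167.
Column 4: 23 + 26 + 22 + 25 + 38 = 134, so the missing entry is 167 − 134 = 33.
Column 2: 14 + 15 + 28 + 34 + 36 = 127, so the missing entry is 167 − 127 = 40.

b = 33, d = 40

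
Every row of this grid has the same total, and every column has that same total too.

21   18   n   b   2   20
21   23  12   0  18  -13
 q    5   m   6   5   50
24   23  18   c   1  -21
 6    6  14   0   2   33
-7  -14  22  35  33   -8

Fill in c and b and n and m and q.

Rows 2 and 5 both sum to 61, so that's the common total.
Column 1 has 21 + 21 + 24 + 6 − 7 = 65; the blank must be 61 − 65 = -4.
Row 4 has 24 + 23 + 18 + 1 − 21 = 45; the blank must be 61 − 45 = 16.
Column 4 has 0 + 6 + 16 + 0 + 35 = 57; the blank must be 61 − 57 = 4.
Row 1 has 21 + 18 + 4 + 2 + 20 = 65; the blank must be 61 − 65 = -4.
Row 3 has -4 + 5 + 6 + 5 + 50 = 62; the blank must be 61 − 62 = -1.

c = 16, b = 4, n = -4, m = -1, q = -4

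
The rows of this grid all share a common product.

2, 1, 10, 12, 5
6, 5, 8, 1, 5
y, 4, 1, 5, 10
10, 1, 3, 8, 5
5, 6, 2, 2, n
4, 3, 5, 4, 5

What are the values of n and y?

n = 10, y = 6

Rows 2 and 4 each multiply to 1200, so every row has product 1200.
Row 5: 5×6×2×2 = 120, so the missing entry is 1200 ÷ 120 = 10.
Row 3: 4×1×5×10 = 200, so the missing entry is 1200 ÷ 200 = 6.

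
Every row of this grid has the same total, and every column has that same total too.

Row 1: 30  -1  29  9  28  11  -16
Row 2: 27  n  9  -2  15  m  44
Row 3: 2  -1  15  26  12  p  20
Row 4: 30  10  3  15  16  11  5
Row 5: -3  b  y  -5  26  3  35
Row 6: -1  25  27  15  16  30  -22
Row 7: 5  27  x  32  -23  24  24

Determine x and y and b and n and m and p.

x = 1, y = 6, b = 28, n = 2, m = -5, p = 16

Rows 1 and 4 both sum to 90, so that's the common total.
The known cells in row 7 total 89, leaving 90 − 89 = 1 for the blank.
The known cells in column 3 total 84, leaving 90 − 84 = 6 for the blank.
The known cells in row 3 total 74, leaving 90 − 74 = 16 for the blank.
The known cells in column 6 total 95, leaving 90 − 95 = -5 for the blank.
The known cells in row 2 total 88, leaving 90 − 88 = 2 for the blank.
The known cells in row 5 total 62, leaving 90 − 62 = 28 for the blank.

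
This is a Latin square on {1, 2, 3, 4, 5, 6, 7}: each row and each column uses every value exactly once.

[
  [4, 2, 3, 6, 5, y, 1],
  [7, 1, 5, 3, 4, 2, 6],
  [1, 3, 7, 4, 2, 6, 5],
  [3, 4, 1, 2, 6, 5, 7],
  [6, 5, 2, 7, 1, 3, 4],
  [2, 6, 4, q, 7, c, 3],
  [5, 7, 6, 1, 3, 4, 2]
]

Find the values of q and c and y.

q = 5, c = 1, y = 7

For row 6, column 4: column 4 already has {1, 2, 3, 4, 6, 7}; that leaves 5.
Cell (6,6): row 6 already has {2, 3, 4, 5, 6, 7} → 1.
For row 1, column 6: row 1 already has {1, 2, 3, 4, 5, 6}; that leaves 7.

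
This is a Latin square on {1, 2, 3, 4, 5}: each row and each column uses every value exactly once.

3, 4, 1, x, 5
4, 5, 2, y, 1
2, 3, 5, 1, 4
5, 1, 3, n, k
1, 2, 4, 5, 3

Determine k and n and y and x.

k = 2, n = 4, y = 3, x = 2

For row 1, column 4: row 1 already has {1, 3, 4, 5}; that leaves 2.
For row 2, column 4: row 2 already has {1, 2, 4, 5}; that leaves 3.
At (row 4, col 4): column 4 already has {1, 2, 3, 5}, so the value is 4.
For row 4, column 5: row 4 already has {1, 3, 4, 5}; that leaves 2.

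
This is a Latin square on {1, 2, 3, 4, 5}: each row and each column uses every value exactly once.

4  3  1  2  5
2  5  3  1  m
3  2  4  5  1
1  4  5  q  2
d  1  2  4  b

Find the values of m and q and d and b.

m = 4, q = 3, d = 5, b = 3

For row 5, column 1: column 1 already has {1, 2, 3, 4}; that leaves 5.
At (row 2, col 5): row 2 already has {1, 2, 3, 5}, so the value is 4.
At (row 4, col 4): row 4 already has {1, 2, 4, 5}, so the value is 3.
Cell (5,5): row 5 already has {1, 2, 4, 5} → 3.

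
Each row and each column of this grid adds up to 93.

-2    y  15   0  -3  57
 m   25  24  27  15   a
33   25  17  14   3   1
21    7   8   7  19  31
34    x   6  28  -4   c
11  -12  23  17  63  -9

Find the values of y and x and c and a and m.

y = 26, x = 22, c = 7, a = 6, m = -4

Row 1: -2 + 15 + 0 − 3 + 57 = 67, so its missing entry is 93 − 67 = 26.
Column 1: -2 + 33 + 21 + 34 + 11 = 97, so its missing entry is 93 − 97 = -4.
Row 2: -4 + 25 + 24 + 27 + 15 = 87, so its missing entry is 93 − 87 = 6.
Column 6: 57 + 6 + 1 + 31 − 9 = 86, so its missing entry is 93 − 86 = 7.
Row 5: 34 + 6 + 28 − 4 + 7 = 71, so its missing entry is 93 − 71 = 22.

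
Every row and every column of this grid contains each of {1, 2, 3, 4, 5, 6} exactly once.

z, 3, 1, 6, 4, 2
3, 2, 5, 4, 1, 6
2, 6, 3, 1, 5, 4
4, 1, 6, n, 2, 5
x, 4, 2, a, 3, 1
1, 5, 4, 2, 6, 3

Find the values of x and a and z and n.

x = 6, a = 5, z = 5, n = 3

Cell (1,1): row 1 already has {1, 2, 3, 4, 6} → 5.
For row 5, column 1: column 1 already has {1, 2, 3, 4, 5}; that leaves 6.
For row 4, column 4: row 4 already has {1, 2, 4, 5, 6}; that leaves 3.
At (row 5, col 4): row 5 already has {1, 2, 3, 4, 6}, so the value is 5.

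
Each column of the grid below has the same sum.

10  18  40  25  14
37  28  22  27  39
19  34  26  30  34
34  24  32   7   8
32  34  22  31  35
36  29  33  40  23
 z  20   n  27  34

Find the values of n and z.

Columns 2 and 5 both add up to 187, so every column sums to 187.
Column 3: 40 + 22 + 26 + 32 + 22 + 33 = 175, so the missing entry is 187 − 175 = 12.
Column 1: 10 + 37 + 19 + 34 + 32 + 36 = 168, so the missing entry is 187 − 168 = 19.

n = 12, z = 19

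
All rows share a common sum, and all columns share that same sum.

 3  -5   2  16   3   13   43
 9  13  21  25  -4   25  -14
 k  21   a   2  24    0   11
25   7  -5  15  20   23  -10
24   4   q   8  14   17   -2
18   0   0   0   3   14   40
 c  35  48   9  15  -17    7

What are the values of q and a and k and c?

q = 10, a = -1, k = 18, c = -22

Rows 1 and 2 both sum to 75, so that's the common total.
Row 7: 35 + 48 + 9 + 15 − 17 + 7 = 97, so its missing entry is 75 − 97 = -22.
Column 1: 3 + 9 + 25 + 24 + 18 − 22 = 57, so its missing entry is 75 − 57 = 18.
Row 5: 24 + 4 + 8 + 14 + 17 − 2 = 65, so its missing entry is 75 − 65 = 10.
Row 3: 18 + 21 + 2 + 24 + 0 + 11 = 76, so its missing entry is 75 − 76 = -1.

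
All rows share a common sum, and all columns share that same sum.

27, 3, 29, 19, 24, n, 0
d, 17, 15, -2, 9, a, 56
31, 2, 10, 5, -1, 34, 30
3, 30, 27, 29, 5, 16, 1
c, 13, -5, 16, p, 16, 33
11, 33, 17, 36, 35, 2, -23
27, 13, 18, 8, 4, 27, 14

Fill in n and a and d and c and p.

n = 9, a = 7, d = 9, c = 3, p = 35

Rows 3 and 4 both sum to 111, so that's the common total.
Column 5: 24 + 9 − 1 + 5 + 35 + 4 = 76, so its missing entry is 111 − 76 = 35.
Row 5: 13 − 5 + 16 + 35 + 16 + 33 = 108, so its missing entry is 111 − 108 = 3.
Row 1: 27 + 3 + 29 + 19 + 24 + 0 = 102, so its missing entry is 111 − 102 = 9.
Column 6: 9 + 34 + 16 + 16 + 2 + 27 = 104, so its missing entry is 111 − 104 = 7.
Row 2: 17 + 15 − 2 + 9 + 7 + 56 = 102, so its missing entry is 111 − 102 = 9.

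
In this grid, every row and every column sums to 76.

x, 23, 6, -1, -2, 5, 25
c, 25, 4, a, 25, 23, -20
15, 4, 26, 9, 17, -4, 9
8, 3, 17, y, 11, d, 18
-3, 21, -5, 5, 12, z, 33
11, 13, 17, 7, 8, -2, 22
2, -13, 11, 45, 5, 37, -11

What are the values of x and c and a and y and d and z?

x = 20, c = 23, a = -4, y = 15, d = 4, z = 13

Row 1 has 23 + 6 − 1 − 2 + 5 + 25 = 56; the blank must be 76 − 56 = 20.
Row 5 has -3 + 21 − 5 + 5 + 12 + 33 = 63; the blank must be 76 − 63 = 13.
Column 1 has 20 + 15 + 8 − 3 + 11 + 2 = 53; the blank must be 76 − 53 = 23.
Row 2 has 23 + 25 + 4 + 25 + 23 − 20 = 80; the blank must be 76 − 80 = -4.
Column 4 has -1 − 4 + 9 + 5 + 7 + 45 = 61; the blank must be 76 − 61 = 15.
Row 4 has 8 + 3 + 17 + 15 + 11 + 18 = 72; the blank must be 76 − 72 = 4.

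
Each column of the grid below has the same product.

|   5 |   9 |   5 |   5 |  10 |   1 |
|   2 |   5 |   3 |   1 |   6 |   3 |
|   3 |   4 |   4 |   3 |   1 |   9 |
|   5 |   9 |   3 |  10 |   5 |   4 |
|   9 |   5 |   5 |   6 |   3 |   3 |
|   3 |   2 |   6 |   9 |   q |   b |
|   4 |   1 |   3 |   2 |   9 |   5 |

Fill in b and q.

b = 10, q = 2

Columns 1 and 2 each multiply to 16200, so every column has product 16200.
Column 6: 1×3×9×4×3×5 = 1620, so the missing entry is 16200 ÷ 1620 = 10.
Column 5: 10×6×1×5×3×9 = 8100, so the missing entry is 16200 ÷ 8100 = 2.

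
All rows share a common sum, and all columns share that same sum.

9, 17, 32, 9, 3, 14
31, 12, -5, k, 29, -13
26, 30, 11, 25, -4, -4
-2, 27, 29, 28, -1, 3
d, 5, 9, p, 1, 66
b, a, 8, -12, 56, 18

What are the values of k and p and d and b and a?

Rows 1 and 3 both sum to 84, so that's the common total.
Column 2: 17 + 12 + 30 + 27 + 5 = 91, so its missing entry is 84 − 91 = -7.
Row 6: -7 + 8 − 12 + 56 + 18 = 63, so its missing entry is 84 − 63 = 21.
Column 1: 9 + 31 + 26 − 2 + 21 = 85, so its missing entry is 84 − 85 = -1.
Row 5: -1 + 5 + 9 + 1 + 66 = 80, so its missing entry is 84 − 80 = 4.
Row 2: 31 + 12 − 5 + 29 − 13 = 54, so its missing entry is 84 − 54 = 30.

k = 30, p = 4, d = -1, b = 21, a = -7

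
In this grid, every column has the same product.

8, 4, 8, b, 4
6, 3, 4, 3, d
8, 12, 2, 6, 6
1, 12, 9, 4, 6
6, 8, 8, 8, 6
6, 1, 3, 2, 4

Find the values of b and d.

Columns 1 and 3 each multiply to 13824, so every column has product 13824.
Column 4: 3×6×4×8×2 = 1152, so the missing entry is 13824 ÷ 1152 = 12.
Column 5: 4×6×6×6×4 = 3456, so the missing entry is 13824 ÷ 3456 = 4.

b = 12, d = 4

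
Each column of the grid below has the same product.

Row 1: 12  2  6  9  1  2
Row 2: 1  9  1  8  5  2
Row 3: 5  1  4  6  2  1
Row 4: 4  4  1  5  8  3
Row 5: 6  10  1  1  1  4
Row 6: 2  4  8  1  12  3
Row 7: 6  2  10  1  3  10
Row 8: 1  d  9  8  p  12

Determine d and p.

d = 3, p = 6

Columns 3 and 6 each multiply to 17280, so every column has product 17280.
Column 2: 2×9×1×4×10×4×2 = 5760, so the missing entry is 17280 ÷ 5760 = 3.
Column 5: 1×5×2×8×1×12×3 = 2880, so the missing entry is 17280 ÷ 2880 = 6.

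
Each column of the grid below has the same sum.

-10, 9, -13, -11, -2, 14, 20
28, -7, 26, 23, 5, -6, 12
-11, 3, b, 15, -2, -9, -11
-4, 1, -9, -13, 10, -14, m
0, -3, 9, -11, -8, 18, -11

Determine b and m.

Column 1 sums to 3 and so does column 5; that's the common total.
In column 3 the known cells total 13, leaving 3 − 13 = -10.
In column 7 the known cells total 10, leaving 3 − 10 = -7.

b = -10, m = -7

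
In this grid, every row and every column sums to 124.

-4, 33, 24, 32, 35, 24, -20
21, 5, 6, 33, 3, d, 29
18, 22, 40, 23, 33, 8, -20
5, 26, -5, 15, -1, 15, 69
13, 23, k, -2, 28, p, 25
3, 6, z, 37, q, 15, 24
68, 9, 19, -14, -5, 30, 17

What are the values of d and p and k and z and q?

The known cells in row 2 total 97, leaving 124 − 97 = 27 for the blank.
The known cells in column 5 total 93, leaving 124 − 93 = 31 for the blank.
The known cells in column 6 total 119, leaving 124 − 119 = 5 for the blank.
The known cells in row 5 total 92, leaving 124 − 92 = 32 for the blank.
The known cells in row 6 total 116, leaving 124 − 116 = 8 for the blank.

d = 27, p = 5, k = 32, z = 8, q = 31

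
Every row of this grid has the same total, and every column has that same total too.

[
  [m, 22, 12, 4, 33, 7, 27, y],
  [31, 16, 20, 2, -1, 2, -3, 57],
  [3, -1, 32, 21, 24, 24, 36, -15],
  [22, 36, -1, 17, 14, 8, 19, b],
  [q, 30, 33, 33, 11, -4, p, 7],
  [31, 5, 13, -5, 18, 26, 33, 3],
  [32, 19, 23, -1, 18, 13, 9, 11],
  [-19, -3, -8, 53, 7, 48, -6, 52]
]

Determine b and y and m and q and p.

b = 9, y = 0, m = 19, q = 5, p = 9

Rows 2 and 3 both sum to 124, so that's the common total.
Row 4: 22 + 36 − 1 + 17 + 14 + 8 + 19 = 115, so its missing entry is 124 − 115 = 9.
Column 8: 57 − 15 + 9 + 7 + 3 + 11 + 52 = 124, so its missing entry is 124 − 124 = 0.
Row 1: 22 + 12 + 4 + 33 + 7 + 27 + 0 = 105, so its missing entry is 124 − 105 = 19.
Column 1: 19 + 31 + 3 + 22 + 31 + 32 − 19 = 119, so its missing entry is 124 − 119 = 5.
Row 5: 5 + 30 + 33 + 33 + 11 − 4 + 7 = 115, so its missing entry is 124 − 115 = 9.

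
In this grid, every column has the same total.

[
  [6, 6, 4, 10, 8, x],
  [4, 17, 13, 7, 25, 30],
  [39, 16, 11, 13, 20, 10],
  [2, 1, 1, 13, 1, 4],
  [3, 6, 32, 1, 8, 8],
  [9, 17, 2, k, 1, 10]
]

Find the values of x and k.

x = 1, k = 19

Columns 1 and 5 both add up to 63, so every column sums to 63.
Column 6: 30 + 10 + 4 + 8 + 10 = 62, so the missing entry is 63 − 62 = 1.
Column 4: 10 + 7 + 13 + 13 + 1 = 44, so the missing entry is 63 − 44 = 19.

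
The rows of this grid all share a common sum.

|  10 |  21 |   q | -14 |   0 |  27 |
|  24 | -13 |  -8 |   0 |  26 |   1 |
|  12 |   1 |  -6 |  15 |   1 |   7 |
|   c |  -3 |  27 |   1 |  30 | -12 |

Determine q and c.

The complete rows each total 30.
Row 1 is missing 30 − 44 = -14 (since 10 + 21 − 14 + 0 + 27 = 44).
Row 4 is missing 30 − 43 = -13 (since -3 + 27 + 1 + 30 − 12 = 43).

q = -14, c = -13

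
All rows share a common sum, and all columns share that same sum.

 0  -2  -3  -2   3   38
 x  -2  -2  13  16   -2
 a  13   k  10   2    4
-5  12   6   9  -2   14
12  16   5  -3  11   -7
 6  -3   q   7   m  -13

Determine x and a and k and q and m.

Rows 1 and 4 both sum to 34, so that's the common total.
Column 5: 3 + 16 + 2 − 2 + 11 = 30, so its missing entry is 34 − 30 = 4.
Row 2: -2 − 2 + 13 + 16 − 2 = 23, so its missing entry is 34 − 23 = 11.
Column 1: 0 + 11 − 5 + 12 + 6 = 24, so its missing entry is 34 − 24 = 10.
Row 3: 10 + 13 + 10 + 2 + 4 = 39, so its missing entry is 34 − 39 = -5.
Row 6: 6 − 3 + 7 + 4 − 13 = 1, so its missing entry is 34 − 1 = 33.

x = 11, a = 10, k = -5, q = 33, m = 4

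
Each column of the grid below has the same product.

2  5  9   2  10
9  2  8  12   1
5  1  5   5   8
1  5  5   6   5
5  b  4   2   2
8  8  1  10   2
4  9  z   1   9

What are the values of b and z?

b = 4, z = 2

Columns 1 and 5 each multiply to 14400, so every column has product 14400.
Column 2: 5×2×1×5×8×9 = 3600, so the missing entry is 14400 ÷ 3600 = 4.
Column 3: 9×8×5×5×4×1 = 7200, so the missing entry is 14400 ÷ 7200 = 2.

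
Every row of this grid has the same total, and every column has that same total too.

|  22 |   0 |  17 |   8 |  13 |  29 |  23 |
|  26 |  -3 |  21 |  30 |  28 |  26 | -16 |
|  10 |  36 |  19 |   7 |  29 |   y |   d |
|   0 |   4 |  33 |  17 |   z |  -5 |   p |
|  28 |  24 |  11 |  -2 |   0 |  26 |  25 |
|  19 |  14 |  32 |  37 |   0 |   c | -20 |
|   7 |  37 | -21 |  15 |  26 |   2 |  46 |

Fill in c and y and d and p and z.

c = 30, y = 4, d = 7, p = 47, z = 16

Rows 1 and 2 both sum to 112, so that's the common total.
The known cells in row 6 total 82, leaving 112 − 82 = 30 for the blank.
The known cells in column 5 total 96, leaving 112 − 96 = 16 for the blank.
The known cells in row 4 total 65, leaving 112 − 65 = 47 for the blank.
The known cells in column 7 total 105, leaving 112 − 105 = 7 for the blank.
The known cells in row 3 total 108, leaving 112 − 108 = 4 for the blank.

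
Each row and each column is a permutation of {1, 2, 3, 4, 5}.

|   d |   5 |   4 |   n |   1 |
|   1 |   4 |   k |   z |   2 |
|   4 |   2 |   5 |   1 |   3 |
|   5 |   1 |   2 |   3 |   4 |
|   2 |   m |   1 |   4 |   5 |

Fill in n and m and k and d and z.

Cell (2,3): column 3 already has {1, 2, 4, 5} → 3.
Cell (5,2): row 5 already has {1, 2, 4, 5} → 3.
Cell (1,1): column 1 already has {1, 2, 4, 5} → 3.
For row 1, column 4: row 1 already has {1, 3, 4, 5}; that leaves 2.
Cell (2,4): row 2 already has {1, 2, 3, 4} → 5.

n = 2, m = 3, k = 3, d = 3, z = 5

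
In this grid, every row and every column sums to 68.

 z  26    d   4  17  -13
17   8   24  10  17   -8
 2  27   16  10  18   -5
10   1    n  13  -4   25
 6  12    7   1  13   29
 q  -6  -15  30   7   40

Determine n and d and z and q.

The known cells in row 4 total 45, leaving 68 − 45 = 23 for the blank.
The known cells in row 6 total 56, leaving 68 − 56 = 12 for the blank.
The known cells in column 1 total 47, leaving 68 − 47 = 21 for the blank.
The known cells in row 1 total 55, leaving 68 − 55 = 13 for the blank.

n = 23, d = 13, z = 21, q = 12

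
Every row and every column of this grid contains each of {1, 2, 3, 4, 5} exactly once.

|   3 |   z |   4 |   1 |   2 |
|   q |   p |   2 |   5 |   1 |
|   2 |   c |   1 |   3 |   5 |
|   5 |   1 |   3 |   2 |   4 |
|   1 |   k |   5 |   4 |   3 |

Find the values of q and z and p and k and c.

At (row 1, col 2): row 1 already has {1, 2, 3, 4}, so the value is 5.
Cell (3,2): row 3 already has {1, 2, 3, 5} → 4.
Cell (2,1): column 1 already has {1, 2, 3, 5} → 4.
Cell (2,2): row 2 already has {1, 2, 4, 5} → 3.
For row 5, column 2: row 5 already has {1, 3, 4, 5}; that leaves 2.

q = 4, z = 5, p = 3, k = 2, c = 4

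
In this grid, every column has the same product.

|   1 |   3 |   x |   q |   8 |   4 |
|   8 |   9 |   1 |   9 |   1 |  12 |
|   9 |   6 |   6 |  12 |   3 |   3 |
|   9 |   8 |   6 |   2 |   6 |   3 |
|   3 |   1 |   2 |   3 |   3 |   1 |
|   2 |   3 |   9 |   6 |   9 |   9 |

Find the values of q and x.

q = 1, x = 6

Columns 2 and 6 each multiply to 3888, so every column has product 3888.
Column 4: 9×12×2×3×6 = 3888, so the missing entry is 3888 ÷ 3888 = 1.
Column 3: 1×6×6×2×9 = 648, so the missing entry is 3888 ÷ 648 = 6.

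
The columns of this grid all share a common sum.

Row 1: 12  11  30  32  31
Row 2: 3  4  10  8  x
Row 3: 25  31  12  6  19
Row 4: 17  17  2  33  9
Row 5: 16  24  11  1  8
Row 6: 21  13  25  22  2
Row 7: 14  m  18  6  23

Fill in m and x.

m = 8, x = 16

The complete columns each total 108.
Column 2 is missing 108 − 100 = 8 (since 11 + 4 + 31 + 17 + 24 + 13 = 100).
Column 5 is missing 108 − 92 = 16 (since 31 + 19 + 9 + 8 + 2 + 23 = 92).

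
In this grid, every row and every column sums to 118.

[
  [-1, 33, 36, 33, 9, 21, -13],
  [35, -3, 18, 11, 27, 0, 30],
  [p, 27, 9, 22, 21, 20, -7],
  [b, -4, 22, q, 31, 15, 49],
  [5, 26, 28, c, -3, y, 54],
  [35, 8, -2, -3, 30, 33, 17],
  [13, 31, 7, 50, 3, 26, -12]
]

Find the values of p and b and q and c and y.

p = 26, b = 5, q = 0, c = 5, y = 3

Row 3: 27 + 9 + 22 + 21 + 20 − 7 = 92, so its missing entry is 118 − 92 = 26.
Column 1: -1 + 35 + 26 + 5 + 35 + 13 = 113, so its missing entry is 118 − 113 = 5.
Column 6: 21 + 0 + 20 + 15 + 33 + 26 = 115, so its missing entry is 118 − 115 = 3.
Row 5: 5 + 26 + 28 − 3 + 3 + 54 = 113, so its missing entry is 118 − 113 = 5.
Row 4: 5 − 4 + 22 + 31 + 15 + 49 = 118, so its missing entry is 118 − 118 = 0.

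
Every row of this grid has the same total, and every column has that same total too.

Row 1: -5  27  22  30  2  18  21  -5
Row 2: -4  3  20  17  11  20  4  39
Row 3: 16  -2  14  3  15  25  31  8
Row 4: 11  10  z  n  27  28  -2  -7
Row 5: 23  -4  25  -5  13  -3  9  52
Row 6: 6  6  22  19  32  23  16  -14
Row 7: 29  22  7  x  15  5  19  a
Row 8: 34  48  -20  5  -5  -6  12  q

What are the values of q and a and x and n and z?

q = 42, a = -5, x = 18, n = 23, z = 20

Rows 1 and 2 both sum to 110, so that's the common total.
Row 8 has 34 + 48 − 20 + 5 − 5 − 6 + 12 = 68; the blank must be 110 − 68 = 42.
Column 8 has -5 + 39 + 8 − 7 + 52 − 14 + 42 = 115; the blank must be 110 − 115 = -5.
Column 3 has 22 + 20 + 14 + 25 + 22 + 7 − 20 = 90; the blank must be 110 − 90 = 20.
Row 4 has 11 + 10 + 20 + 27 + 28 − 2 − 7 = 87; the blank must be 110 − 87 = 23.
Row 7 has 29 + 22 + 7 + 15 + 5 + 19 − 5 = 92; the blank must be 110 − 92 = 18.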